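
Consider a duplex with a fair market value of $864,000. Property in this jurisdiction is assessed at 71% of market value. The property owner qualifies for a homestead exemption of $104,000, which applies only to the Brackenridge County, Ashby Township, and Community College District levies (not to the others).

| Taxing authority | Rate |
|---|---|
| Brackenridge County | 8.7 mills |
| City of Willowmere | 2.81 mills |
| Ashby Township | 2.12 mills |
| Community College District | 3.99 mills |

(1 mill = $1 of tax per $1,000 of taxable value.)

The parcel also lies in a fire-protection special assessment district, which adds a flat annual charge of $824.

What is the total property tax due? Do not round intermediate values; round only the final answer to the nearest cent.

Assessed value = $864,000 × 0.71 = $613,440
Brackenridge County: ($613,440 − $104,000) × 0.0087 = $509,440 × 0.0087 = $4,432.128
City of Willowmere: $613,440 × 0.00281 = $1,723.7664
Ashby Township: ($613,440 − $104,000) × 0.00212 = $509,440 × 0.00212 = $1,080.0128
Community College District: ($613,440 − $104,000) × 0.00399 = $509,440 × 0.00399 = $2,032.6656
Levies subtotal = $9,268.5728
Total = $9,268.5728 + $824 = $10,092.5728

$10,092.57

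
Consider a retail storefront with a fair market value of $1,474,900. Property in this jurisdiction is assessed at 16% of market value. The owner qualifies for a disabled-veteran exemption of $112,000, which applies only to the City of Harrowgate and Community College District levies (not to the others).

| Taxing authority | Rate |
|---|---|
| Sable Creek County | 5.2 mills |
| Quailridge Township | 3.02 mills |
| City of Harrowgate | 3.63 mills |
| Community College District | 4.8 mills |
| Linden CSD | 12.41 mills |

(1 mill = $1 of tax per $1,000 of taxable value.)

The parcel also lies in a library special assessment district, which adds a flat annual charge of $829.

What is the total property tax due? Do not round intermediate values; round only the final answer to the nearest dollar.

Assessed value = $1,474,900 × 0.16 = $235,984
Sable Creek County: $235,984 × 0.0052 = $1,227.1168
Quailridge Township: $235,984 × 0.00302 = $712.67168
City of Harrowgate: ($235,984 − $112,000) × 0.00363 = $123,984 × 0.00363 = $450.06192
Community College District: ($235,984 − $112,000) × 0.0048 = $123,984 × 0.0048 = $595.1232
Linden CSD: $235,984 × 0.01241 = $2,928.56144
Levies subtotal = $5,913.53504
Total = $5,913.53504 + $829 = $6,742.53504

$6,743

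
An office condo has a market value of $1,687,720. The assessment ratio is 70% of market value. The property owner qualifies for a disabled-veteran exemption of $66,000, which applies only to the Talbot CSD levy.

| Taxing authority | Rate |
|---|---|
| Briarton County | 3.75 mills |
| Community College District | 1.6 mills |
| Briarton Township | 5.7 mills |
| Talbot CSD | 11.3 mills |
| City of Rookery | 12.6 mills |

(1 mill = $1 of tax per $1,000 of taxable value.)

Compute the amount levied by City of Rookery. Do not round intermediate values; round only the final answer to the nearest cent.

$14,885.69

Assessed value = $1,687,720 × 0.7 = $1,181,404
City of Rookery taxable value = $1,181,404 (exemption does not apply)
City of Rookery levy = $1,181,404 × 0.0126 = $14,885.6904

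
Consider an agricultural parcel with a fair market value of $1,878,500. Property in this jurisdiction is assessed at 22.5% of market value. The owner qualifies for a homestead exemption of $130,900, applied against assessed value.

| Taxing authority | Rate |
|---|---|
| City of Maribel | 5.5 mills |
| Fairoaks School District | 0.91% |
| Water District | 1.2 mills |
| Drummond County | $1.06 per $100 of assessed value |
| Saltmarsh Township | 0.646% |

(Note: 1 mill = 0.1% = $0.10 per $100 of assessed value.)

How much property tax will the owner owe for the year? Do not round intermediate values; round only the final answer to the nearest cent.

$9,587.32

Assessed value = $1,878,500 × 0.225 = $422,662.5
Taxable value = $422,662.5 − $130,900 = $291,762.5
City of Maribel: $291,762.5 × 0.0055 = $1,604.69375
Fairoaks School District: $291,762.5 × 0.0091 = $2,655.03875
Water District: $291,762.5 × 0.0012 = $350.115
Drummond County: $291,762.5 × 0.0106 = $3,092.6825
Saltmarsh Township: $291,762.5 × 0.00646 = $1,884.78575
Total = $9,587.31575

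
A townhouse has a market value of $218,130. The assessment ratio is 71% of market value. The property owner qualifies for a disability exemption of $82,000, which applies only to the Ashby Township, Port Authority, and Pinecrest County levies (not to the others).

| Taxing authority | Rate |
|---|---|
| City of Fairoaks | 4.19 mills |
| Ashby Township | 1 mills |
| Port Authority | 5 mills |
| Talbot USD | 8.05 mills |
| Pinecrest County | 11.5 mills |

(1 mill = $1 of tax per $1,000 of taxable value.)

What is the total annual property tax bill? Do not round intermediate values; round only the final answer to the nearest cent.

Assessed value = $218,130 × 0.71 = $154,872.3
City of Fairoaks: $154,872.3 × 0.00419 = $648.914937
Ashby Township: ($154,872.3 − $82,000) × 0.001 = $72,872.3 × 0.001 = $72.8723
Port Authority: ($154,872.3 − $82,000) × 0.005 = $72,872.3 × 0.005 = $364.3615
Talbot USD: $154,872.3 × 0.00805 = $1,246.722015
Pinecrest County: ($154,872.3 − $82,000) × 0.0115 = $72,872.3 × 0.0115 = $838.03145
Total = $3,170.902202

$3,170.90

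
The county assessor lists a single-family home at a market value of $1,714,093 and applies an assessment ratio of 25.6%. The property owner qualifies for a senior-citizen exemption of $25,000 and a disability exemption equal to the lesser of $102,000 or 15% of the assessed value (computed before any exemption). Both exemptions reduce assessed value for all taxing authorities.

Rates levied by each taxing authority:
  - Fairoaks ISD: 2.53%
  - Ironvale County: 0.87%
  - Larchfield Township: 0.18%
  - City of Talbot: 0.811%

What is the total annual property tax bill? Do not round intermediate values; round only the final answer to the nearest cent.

$15,280.09

Assessed value = $1,714,093 × 0.256 = $438,807.808
Disability exemption = min($102,000, 15% × $438,807.808) = min($102,000, $65,821.1712) = $65,821.1712 (percentage binds)
Taxable value = $438,807.808 − $25,000 − $65,821.1712 = $347,986.6368
Fairoaks ISD: $347,986.6368 × 0.0253 = $8,804.06191104
Ironvale County: $347,986.6368 × 0.0087 = $3,027.48374016
Larchfield Township: $347,986.6368 × 0.0018 = $626.37594624
City of Talbot: $347,986.6368 × 0.00811 = $2,822.171624448
Total = $15,280.093221888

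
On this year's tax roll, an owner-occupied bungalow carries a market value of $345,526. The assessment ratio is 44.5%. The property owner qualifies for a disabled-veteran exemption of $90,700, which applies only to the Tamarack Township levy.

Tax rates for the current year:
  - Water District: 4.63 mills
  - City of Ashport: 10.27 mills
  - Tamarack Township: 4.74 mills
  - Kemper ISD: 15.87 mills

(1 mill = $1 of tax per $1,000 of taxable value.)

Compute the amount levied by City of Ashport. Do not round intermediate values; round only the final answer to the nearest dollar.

Assessed value = $345,526 × 0.445 = $153,759.07
City of Ashport taxable value = $153,759.07 (exemption does not apply)
City of Ashport levy = $153,759.07 × 0.01027 = $1,579.1056489

$1,579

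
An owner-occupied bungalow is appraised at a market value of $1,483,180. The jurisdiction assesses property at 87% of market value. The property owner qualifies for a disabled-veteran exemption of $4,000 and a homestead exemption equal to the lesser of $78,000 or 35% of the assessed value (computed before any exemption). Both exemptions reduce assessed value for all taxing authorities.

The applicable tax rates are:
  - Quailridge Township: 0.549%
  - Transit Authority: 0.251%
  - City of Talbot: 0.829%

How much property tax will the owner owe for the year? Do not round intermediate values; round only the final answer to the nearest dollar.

$19,684

Assessed value = $1,483,180 × 0.87 = $1,290,366.6
Homestead exemption = min($78,000, 35% × $1,290,366.6) = min($78,000, $451,628.31) = $78,000 (dollar cap binds)
Taxable value = $1,290,366.6 − $4,000 − $78,000 = $1,208,366.6
Quailridge Township: $1,208,366.6 × 0.00549 = $6,633.932634
Transit Authority: $1,208,366.6 × 0.00251 = $3,033.000166
City of Talbot: $1,208,366.6 × 0.00829 = $10,017.359114
Total = $19,684.291914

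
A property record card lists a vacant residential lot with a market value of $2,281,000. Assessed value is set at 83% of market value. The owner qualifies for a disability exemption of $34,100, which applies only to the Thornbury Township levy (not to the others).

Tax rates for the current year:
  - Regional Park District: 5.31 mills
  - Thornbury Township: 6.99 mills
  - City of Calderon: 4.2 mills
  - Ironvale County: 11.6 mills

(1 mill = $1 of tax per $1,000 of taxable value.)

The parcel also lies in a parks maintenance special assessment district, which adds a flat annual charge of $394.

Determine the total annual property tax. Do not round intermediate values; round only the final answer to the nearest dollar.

Assessed value = $2,281,000 × 0.83 = $1,893,230
Regional Park District: $1,893,230 × 0.00531 = $10,053.0513
Thornbury Township: ($1,893,230 − $34,100) × 0.00699 = $1,859,130 × 0.00699 = $12,995.3187
City of Calderon: $1,893,230 × 0.0042 = $7,951.566
Ironvale County: $1,893,230 × 0.0116 = $21,961.468
Levies subtotal = $52,961.404
Total = $52,961.404 + $394 = $53,355.404

$53,355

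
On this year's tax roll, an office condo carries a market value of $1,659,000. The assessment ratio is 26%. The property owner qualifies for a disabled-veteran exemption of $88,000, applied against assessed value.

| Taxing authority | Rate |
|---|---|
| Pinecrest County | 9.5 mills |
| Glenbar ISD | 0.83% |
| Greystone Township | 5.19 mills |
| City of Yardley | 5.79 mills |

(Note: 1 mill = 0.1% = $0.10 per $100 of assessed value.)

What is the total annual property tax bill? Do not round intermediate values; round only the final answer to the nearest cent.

$9,881.33

Assessed value = $1,659,000 × 0.26 = $431,340
Taxable value = $431,340 − $88,000 = $343,340
Pinecrest County: $343,340 × 0.0095 = $3,261.73
Glenbar ISD: $343,340 × 0.0083 = $2,849.722
Greystone Township: $343,340 × 0.00519 = $1,781.9346
City of Yardley: $343,340 × 0.00579 = $1,987.9386
Total = $9,881.3252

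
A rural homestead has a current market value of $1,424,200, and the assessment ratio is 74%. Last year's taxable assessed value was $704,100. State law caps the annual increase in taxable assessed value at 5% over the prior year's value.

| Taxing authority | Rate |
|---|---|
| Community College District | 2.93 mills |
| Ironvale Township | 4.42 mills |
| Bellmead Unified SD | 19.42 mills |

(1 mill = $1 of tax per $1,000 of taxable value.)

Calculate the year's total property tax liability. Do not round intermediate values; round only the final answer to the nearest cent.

Uncapped assessed value = $1,424,200 × 0.74 = $1,053,908
Cap limit = $704,100 × 1.05 = $739,305
Taxable assessed value = min($1,053,908, $739,305) = $739,305 (cap binds)
Community College District: $739,305 × 0.00293 = $2,166.16365
Ironvale Township: $739,305 × 0.00442 = $3,267.7281
Bellmead Unified SD: $739,305 × 0.01942 = $14,357.3031
Total = $19,791.19485

$19,791.19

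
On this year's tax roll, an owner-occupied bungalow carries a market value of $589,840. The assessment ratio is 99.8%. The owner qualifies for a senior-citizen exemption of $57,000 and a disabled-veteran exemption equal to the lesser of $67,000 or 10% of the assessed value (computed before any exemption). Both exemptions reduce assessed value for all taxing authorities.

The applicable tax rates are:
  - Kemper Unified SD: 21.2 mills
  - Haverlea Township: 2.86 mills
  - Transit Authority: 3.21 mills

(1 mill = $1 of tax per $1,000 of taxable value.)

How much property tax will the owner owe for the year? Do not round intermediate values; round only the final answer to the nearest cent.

$12,893.10

Assessed value = $589,840 × 0.998 = $588,660.32
Disabled-veteran exemption = min($67,000, 10% × $588,660.32) = min($67,000, $58,866.032) = $58,866.032 (percentage binds)
Taxable value = $588,660.32 − $57,000 − $58,866.032 = $472,794.288
Kemper Unified SD: $472,794.288 × 0.0212 = $10,023.2389056
Haverlea Township: $472,794.288 × 0.00286 = $1,352.19166368
Transit Authority: $472,794.288 × 0.00321 = $1,517.66966448
Total = $12,893.10023376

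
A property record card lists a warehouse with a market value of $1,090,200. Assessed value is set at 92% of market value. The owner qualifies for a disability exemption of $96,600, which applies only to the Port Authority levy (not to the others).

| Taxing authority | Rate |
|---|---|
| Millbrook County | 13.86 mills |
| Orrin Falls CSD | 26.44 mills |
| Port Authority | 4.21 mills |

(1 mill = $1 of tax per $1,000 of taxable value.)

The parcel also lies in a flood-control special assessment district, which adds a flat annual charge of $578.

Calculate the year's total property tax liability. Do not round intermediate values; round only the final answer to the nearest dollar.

$44,814

Assessed value = $1,090,200 × 0.92 = $1,002,984
Millbrook County: $1,002,984 × 0.01386 = $13,901.35824
Orrin Falls CSD: $1,002,984 × 0.02644 = $26,518.89696
Port Authority: ($1,002,984 − $96,600) × 0.00421 = $906,384 × 0.00421 = $3,815.87664
Levies subtotal = $44,236.13184
Total = $44,236.13184 + $578 = $44,814.13184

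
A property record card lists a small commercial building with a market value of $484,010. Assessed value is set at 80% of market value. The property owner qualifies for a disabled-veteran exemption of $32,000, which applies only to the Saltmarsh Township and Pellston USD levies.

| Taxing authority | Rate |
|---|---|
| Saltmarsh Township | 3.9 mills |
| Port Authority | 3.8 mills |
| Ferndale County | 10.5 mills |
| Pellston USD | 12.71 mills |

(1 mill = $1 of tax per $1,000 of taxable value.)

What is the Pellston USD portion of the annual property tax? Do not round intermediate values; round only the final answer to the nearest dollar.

$4,515

Assessed value = $484,010 × 0.8 = $387,208
Pellston USD taxable value = $387,208 − $32,000 = $355,208
Pellston USD levy = $355,208 × 0.01271 = $4,514.69368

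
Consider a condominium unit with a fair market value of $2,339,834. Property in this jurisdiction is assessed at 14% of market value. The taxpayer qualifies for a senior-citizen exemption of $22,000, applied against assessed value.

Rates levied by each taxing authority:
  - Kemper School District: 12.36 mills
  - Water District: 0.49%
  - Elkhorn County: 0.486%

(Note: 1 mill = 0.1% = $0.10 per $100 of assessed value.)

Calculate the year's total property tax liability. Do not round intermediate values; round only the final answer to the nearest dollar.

Assessed value = $2,339,834 × 0.14 = $327,576.76
Taxable value = $327,576.76 − $22,000 = $305,576.76
Kemper School District: $305,576.76 × 0.01236 = $3,776.9287536
Water District: $305,576.76 × 0.0049 = $1,497.326124
Elkhorn County: $305,576.76 × 0.00486 = $1,485.1030536
Total = $6,759.3579312

$6,759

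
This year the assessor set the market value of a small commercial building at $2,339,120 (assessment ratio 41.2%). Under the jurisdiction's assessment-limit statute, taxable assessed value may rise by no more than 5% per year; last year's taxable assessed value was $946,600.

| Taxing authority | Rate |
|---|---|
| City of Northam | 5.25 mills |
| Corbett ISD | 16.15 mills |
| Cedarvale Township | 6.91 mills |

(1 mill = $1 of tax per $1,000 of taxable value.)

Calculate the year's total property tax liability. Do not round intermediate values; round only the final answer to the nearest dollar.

Uncapped assessed value = $2,339,120 × 0.412 = $963,717.44
Cap limit = $946,600 × 1.05 = $993,930
Taxable assessed value = min($963,717.44, $993,930) = $963,717.44 (cap does not bind)
City of Northam: $963,717.44 × 0.00525 = $5,059.51656
Corbett ISD: $963,717.44 × 0.01615 = $15,564.036656
Cedarvale Township: $963,717.44 × 0.00691 = $6,659.2875104
Total = $27,282.8407264

$27,283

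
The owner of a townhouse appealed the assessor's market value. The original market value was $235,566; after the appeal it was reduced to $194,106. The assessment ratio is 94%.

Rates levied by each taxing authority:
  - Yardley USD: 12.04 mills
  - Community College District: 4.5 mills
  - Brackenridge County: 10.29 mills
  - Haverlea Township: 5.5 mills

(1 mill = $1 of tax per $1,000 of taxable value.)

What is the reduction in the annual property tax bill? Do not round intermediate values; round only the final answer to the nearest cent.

$1,259.98

Old assessed value = $235,566 × 0.94 = $221,432.04
New assessed value = $194,106 × 0.94 = $182,459.64
Combined rate = 0.01204 + 0.0045 + 0.01029 + 0.0055 = 0.03233
Old tax = $221,432.04 × 0.03233 = $7,158.8978532
New tax = $182,459.64 × 0.03233 = $5,898.9201612
Reduction = $7,158.8978532 − $5,898.9201612 = $1,259.977692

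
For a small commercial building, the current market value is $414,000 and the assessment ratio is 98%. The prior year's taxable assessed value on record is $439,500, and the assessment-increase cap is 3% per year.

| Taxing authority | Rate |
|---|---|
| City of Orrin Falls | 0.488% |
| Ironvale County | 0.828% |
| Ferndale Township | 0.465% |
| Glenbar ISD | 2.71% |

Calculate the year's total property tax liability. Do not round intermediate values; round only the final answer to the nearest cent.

Uncapped assessed value = $414,000 × 0.98 = $405,720
Cap limit = $439,500 × 1.03 = $452,685
Taxable assessed value = min($405,720, $452,685) = $405,720 (cap does not bind)
City of Orrin Falls: $405,720 × 0.00488 = $1,979.9136
Ironvale County: $405,720 × 0.00828 = $3,359.3616
Ferndale Township: $405,720 × 0.00465 = $1,886.598
Glenbar ISD: $405,720 × 0.0271 = $10,995.012
Total = $18,220.8852

$18,220.89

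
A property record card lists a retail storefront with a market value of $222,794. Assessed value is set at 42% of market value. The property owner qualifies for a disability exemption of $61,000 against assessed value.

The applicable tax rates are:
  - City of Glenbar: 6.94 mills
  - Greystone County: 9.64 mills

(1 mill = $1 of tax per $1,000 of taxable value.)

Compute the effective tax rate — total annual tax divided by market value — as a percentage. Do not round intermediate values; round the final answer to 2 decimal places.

0.24%

Assessed value = $222,794 × 0.42 = $93,573.48
Taxable value = $93,573.48 − $61,000 = $32,573.48
City of Glenbar: $32,573.48 × 0.00694 = $226.0599512
Greystone County: $32,573.48 × 0.00964 = $314.0083472
Total tax = $540.0682984
Effective rate = $540.0682984 ÷ $222,794 = 0.24% of market value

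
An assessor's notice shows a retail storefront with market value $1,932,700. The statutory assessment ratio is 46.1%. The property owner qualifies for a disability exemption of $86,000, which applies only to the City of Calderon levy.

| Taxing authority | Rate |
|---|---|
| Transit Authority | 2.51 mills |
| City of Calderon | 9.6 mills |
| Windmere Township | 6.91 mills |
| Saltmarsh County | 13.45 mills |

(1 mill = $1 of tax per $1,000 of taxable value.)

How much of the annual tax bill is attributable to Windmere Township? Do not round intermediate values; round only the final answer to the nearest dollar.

$6,157

Assessed value = $1,932,700 × 0.461 = $890,974.7
Windmere Township taxable value = $890,974.7 (exemption does not apply)
Windmere Township levy = $890,974.7 × 0.00691 = $6,156.635177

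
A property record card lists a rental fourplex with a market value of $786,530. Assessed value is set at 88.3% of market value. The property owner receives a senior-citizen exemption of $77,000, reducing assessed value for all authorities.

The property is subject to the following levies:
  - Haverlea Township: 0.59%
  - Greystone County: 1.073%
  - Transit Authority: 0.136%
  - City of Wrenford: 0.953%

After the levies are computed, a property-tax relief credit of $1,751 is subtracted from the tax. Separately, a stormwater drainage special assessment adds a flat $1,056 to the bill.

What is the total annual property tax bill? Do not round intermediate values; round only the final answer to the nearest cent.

Assessed value = $786,530 × 0.883 = $694,505.99
Taxable value = $694,505.99 − $77,000 = $617,505.99
Haverlea Township: $617,505.99 × 0.0059 = $3,643.285341
Greystone County: $617,505.99 × 0.01073 = $6,625.8392727
Transit Authority: $617,505.99 × 0.00136 = $839.8081464
City of Wrenford: $617,505.99 × 0.00953 = $5,884.8320847
Levies subtotal = $16,993.7648448
After credit = $16,993.7648448 − $1,751 = $15,242.7648448
Total = $15,242.7648448 + $1,056 = $16,298.7648448

$16,298.76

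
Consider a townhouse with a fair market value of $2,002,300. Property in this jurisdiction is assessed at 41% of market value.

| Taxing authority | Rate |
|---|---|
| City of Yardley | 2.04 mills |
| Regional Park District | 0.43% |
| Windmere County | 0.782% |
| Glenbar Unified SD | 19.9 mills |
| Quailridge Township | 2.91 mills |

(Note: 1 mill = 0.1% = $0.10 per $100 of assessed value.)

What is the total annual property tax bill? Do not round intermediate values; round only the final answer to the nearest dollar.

$30,350

Assessed value = $2,002,300 × 0.41 = $820,943
City of Yardley: $820,943 × 0.00204 = $1,674.72372
Regional Park District: $820,943 × 0.0043 = $3,530.0549
Windmere County: $820,943 × 0.00782 = $6,419.77426
Glenbar Unified SD: $820,943 × 0.0199 = $16,336.7657
Quailridge Township: $820,943 × 0.00291 = $2,388.94413
Total = $30,350.26271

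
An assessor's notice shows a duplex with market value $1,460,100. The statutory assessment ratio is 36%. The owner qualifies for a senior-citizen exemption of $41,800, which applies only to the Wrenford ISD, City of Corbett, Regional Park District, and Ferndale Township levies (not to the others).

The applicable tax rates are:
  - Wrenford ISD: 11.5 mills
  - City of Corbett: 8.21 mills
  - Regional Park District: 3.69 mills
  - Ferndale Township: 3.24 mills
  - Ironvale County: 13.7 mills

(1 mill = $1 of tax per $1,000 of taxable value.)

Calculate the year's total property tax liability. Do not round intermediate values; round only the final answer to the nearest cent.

$20,090.60

Assessed value = $1,460,100 × 0.36 = $525,636
Wrenford ISD: ($525,636 − $41,800) × 0.0115 = $483,836 × 0.0115 = $5,564.114
City of Corbett: ($525,636 − $41,800) × 0.00821 = $483,836 × 0.00821 = $3,972.29356
Regional Park District: ($525,636 − $41,800) × 0.00369 = $483,836 × 0.00369 = $1,785.35484
Ferndale Township: ($525,636 − $41,800) × 0.00324 = $483,836 × 0.00324 = $1,567.62864
Ironvale County: $525,636 × 0.0137 = $7,201.2132
Total = $20,090.60424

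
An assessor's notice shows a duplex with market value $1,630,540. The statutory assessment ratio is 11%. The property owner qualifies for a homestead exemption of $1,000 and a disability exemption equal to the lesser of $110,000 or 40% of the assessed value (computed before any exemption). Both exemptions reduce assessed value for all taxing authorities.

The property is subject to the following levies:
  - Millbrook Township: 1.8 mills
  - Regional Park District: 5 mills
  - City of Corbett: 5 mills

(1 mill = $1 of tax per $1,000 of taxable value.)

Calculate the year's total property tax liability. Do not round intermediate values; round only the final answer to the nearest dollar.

$1,258

Assessed value = $1,630,540 × 0.11 = $179,359.4
Disability exemption = min($110,000, 40% × $179,359.4) = min($110,000, $71,743.76) = $71,743.76 (percentage binds)
Taxable value = $179,359.4 − $1,000 − $71,743.76 = $106,615.64
Millbrook Township: $106,615.64 × 0.0018 = $191.908152
Regional Park District: $106,615.64 × 0.005 = $533.0782
City of Corbett: $106,615.64 × 0.005 = $533.0782
Total = $1,258.064552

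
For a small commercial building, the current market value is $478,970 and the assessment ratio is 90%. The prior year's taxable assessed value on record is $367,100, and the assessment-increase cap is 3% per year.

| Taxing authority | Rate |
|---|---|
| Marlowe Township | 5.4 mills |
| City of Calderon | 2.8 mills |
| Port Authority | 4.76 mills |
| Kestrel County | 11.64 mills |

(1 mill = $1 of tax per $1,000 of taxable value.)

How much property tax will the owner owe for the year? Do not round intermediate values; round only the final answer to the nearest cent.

$9,301.58

Uncapped assessed value = $478,970 × 0.9 = $431,073
Cap limit = $367,100 × 1.03 = $378,113
Taxable assessed value = min($431,073, $378,113) = $378,113 (cap binds)
Marlowe Township: $378,113 × 0.0054 = $2,041.8102
City of Calderon: $378,113 × 0.0028 = $1,058.7164
Port Authority: $378,113 × 0.00476 = $1,799.81788
Kestrel County: $378,113 × 0.01164 = $4,401.23532
Total = $9,301.5798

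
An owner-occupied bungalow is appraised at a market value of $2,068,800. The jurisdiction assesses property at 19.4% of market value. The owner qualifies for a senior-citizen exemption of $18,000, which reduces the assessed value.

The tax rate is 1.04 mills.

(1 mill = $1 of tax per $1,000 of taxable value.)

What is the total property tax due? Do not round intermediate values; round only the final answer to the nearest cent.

Assessed value = $2,068,800 × 0.194 = $401,347.2
Taxable value = $401,347.2 − $18,000 = $383,347.2
Tax = $383,347.2 × 0.00104 = $398.681088

$398.68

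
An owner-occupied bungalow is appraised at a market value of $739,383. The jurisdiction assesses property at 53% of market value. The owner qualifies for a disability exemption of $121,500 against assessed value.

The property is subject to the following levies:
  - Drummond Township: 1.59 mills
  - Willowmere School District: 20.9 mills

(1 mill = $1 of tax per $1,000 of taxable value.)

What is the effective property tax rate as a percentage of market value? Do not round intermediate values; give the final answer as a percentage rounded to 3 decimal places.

0.822%

Assessed value = $739,383 × 0.53 = $391,872.99
Taxable value = $391,872.99 − $121,500 = $270,372.99
Drummond Township: $270,372.99 × 0.00159 = $429.8930541
Willowmere School District: $270,372.99 × 0.0209 = $5,650.795491
Total tax = $6,080.6885451
Effective rate = $6,080.6885451 ÷ $739,383 = 0.822% of market value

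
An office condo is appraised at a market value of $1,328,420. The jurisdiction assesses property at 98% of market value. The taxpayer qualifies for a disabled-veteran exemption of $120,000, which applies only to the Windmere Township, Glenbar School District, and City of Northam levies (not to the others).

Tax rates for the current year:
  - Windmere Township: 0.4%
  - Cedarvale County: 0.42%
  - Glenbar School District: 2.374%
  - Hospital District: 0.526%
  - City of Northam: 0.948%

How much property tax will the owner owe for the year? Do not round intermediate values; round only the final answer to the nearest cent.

Assessed value = $1,328,420 × 0.98 = $1,301,851.6
Windmere Township: ($1,301,851.6 − $120,000) × 0.004 = $1,181,851.6 × 0.004 = $4,727.4064
Cedarvale County: $1,301,851.6 × 0.0042 = $5,467.77672
Glenbar School District: ($1,301,851.6 − $120,000) × 0.02374 = $1,181,851.6 × 0.02374 = $28,057.156984
Hospital District: $1,301,851.6 × 0.00526 = $6,847.739416
City of Northam: ($1,301,851.6 − $120,000) × 0.00948 = $1,181,851.6 × 0.00948 = $11,203.953168
Total = $56,304.032688

$56,304.03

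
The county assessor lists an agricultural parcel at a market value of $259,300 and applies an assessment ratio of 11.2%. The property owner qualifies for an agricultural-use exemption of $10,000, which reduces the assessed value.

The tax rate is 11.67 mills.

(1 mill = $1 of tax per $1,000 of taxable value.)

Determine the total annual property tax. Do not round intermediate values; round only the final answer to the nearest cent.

$222.22

Assessed value = $259,300 × 0.112 = $29,041.6
Taxable value = $29,041.6 − $10,000 = $19,041.6
Tax = $19,041.6 × 0.01167 = $222.215472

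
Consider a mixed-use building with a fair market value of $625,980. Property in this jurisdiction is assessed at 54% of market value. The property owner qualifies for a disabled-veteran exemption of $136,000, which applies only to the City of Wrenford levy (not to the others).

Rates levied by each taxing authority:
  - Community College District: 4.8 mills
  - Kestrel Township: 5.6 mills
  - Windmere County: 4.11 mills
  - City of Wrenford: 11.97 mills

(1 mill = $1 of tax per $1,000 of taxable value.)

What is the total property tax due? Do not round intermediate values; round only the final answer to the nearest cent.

Assessed value = $625,980 × 0.54 = $338,029.2
Community College District: $338,029.2 × 0.0048 = $1,622.54016
Kestrel Township: $338,029.2 × 0.0056 = $1,892.96352
Windmere County: $338,029.2 × 0.00411 = $1,389.300012
City of Wrenford: ($338,029.2 − $136,000) × 0.01197 = $202,029.2 × 0.01197 = $2,418.289524
Total = $7,323.093216

$7,323.09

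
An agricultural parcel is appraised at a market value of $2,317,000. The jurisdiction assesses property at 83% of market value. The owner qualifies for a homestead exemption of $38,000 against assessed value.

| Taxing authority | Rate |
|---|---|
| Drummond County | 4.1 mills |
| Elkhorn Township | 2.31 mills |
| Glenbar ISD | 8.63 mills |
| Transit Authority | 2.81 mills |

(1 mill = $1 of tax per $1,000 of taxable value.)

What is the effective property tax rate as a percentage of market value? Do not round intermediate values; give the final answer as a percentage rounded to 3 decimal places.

Assessed value = $2,317,000 × 0.83 = $1,923,110
Taxable value = $1,923,110 − $38,000 = $1,885,110
Drummond County: $1,885,110 × 0.0041 = $7,728.951
Elkhorn Township: $1,885,110 × 0.00231 = $4,354.6041
Glenbar ISD: $1,885,110 × 0.00863 = $16,268.4993
Transit Authority: $1,885,110 × 0.00281 = $5,297.1591
Total tax = $33,649.2135
Effective rate = $33,649.2135 ÷ $2,317,000 = 1.452% of market value

1.452%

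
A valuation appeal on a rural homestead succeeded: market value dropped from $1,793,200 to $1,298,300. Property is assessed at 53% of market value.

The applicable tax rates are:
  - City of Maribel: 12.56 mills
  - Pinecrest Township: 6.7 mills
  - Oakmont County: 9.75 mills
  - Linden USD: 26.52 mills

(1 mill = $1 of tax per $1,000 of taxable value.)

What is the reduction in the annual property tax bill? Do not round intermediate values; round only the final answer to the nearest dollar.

Old assessed value = $1,793,200 × 0.53 = $950,396
New assessed value = $1,298,300 × 0.53 = $688,099
Combined rate = 0.01256 + 0.0067 + 0.00975 + 0.02652 = 0.05553
Old tax = $950,396 × 0.05553 = $52,775.48988
New tax = $688,099 × 0.05553 = $38,210.13747
Reduction = $52,775.48988 − $38,210.13747 = $14,565.35241

$14,565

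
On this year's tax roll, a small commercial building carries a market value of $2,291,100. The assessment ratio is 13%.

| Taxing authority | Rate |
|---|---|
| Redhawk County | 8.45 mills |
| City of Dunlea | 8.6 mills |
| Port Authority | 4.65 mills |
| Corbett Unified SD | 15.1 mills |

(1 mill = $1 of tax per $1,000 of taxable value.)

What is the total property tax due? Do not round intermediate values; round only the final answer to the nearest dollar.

$10,961

Assessed value = $2,291,100 × 0.13 = $297,843
Redhawk County: $297,843 × 0.00845 = $2,516.77335
City of Dunlea: $297,843 × 0.0086 = $2,561.4498
Port Authority: $297,843 × 0.00465 = $1,384.96995
Corbett Unified SD: $297,843 × 0.0151 = $4,497.4293
Total = $2,516.77335 + $2,561.4498 + $1,384.96995 + $4,497.4293 = $10,960.6224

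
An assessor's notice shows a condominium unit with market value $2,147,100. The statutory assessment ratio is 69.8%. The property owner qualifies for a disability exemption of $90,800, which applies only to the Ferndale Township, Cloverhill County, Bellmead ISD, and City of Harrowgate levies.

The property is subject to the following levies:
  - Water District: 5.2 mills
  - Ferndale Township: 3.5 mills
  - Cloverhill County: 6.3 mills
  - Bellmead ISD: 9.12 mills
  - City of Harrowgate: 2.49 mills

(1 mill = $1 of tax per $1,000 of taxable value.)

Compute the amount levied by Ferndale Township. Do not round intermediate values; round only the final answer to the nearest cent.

Assessed value = $2,147,100 × 0.698 = $1,498,675.8
Ferndale Township taxable value = $1,498,675.8 − $90,800 = $1,407,875.8
Ferndale Township levy = $1,407,875.8 × 0.0035 = $4,927.5653

$4,927.57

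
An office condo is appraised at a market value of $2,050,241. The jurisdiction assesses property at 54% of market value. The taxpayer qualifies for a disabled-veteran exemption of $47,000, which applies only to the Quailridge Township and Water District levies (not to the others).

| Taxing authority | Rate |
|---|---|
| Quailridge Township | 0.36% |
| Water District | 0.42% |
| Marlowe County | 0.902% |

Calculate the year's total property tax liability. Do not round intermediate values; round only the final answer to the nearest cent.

Assessed value = $2,050,241 × 0.54 = $1,107,130.14
Quailridge Township: ($1,107,130.14 − $47,000) × 0.0036 = $1,060,130.14 × 0.0036 = $3,816.468504
Water District: ($1,107,130.14 − $47,000) × 0.0042 = $1,060,130.14 × 0.0042 = $4,452.546588
Marlowe County: $1,107,130.14 × 0.00902 = $9,986.3138628
Total = $18,255.3289548

$18,255.33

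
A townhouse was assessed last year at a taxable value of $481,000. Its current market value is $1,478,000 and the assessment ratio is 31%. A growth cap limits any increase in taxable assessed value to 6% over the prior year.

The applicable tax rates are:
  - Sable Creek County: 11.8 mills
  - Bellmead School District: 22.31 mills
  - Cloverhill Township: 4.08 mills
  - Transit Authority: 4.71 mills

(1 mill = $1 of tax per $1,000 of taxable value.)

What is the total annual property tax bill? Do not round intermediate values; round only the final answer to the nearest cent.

Uncapped assessed value = $1,478,000 × 0.31 = $458,180
Cap limit = $481,000 × 1.06 = $509,860
Taxable assessed value = min($458,180, $509,860) = $458,180 (cap does not bind)
Sable Creek County: $458,180 × 0.0118 = $5,406.524
Bellmead School District: $458,180 × 0.02231 = $10,221.9958
Cloverhill Township: $458,180 × 0.00408 = $1,869.3744
Transit Authority: $458,180 × 0.00471 = $2,158.0278
Total = $19,655.922

$19,655.92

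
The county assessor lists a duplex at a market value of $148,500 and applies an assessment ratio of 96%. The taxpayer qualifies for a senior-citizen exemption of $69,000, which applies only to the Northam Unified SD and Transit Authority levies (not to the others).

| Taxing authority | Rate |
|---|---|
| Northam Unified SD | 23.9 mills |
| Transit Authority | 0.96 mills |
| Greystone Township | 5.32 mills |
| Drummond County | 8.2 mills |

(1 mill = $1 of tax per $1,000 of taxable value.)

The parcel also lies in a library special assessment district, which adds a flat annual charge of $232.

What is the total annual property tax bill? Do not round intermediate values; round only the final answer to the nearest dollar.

$3,988

Assessed value = $148,500 × 0.96 = $142,560
Northam Unified SD: ($142,560 − $69,000) × 0.0239 = $73,560 × 0.0239 = $1,758.084
Transit Authority: ($142,560 − $69,000) × 0.00096 = $73,560 × 0.00096 = $70.6176
Greystone Township: $142,560 × 0.00532 = $758.4192
Drummond County: $142,560 × 0.0082 = $1,168.992
Levies subtotal = $3,756.1128
Total = $3,756.1128 + $232 = $3,988.1128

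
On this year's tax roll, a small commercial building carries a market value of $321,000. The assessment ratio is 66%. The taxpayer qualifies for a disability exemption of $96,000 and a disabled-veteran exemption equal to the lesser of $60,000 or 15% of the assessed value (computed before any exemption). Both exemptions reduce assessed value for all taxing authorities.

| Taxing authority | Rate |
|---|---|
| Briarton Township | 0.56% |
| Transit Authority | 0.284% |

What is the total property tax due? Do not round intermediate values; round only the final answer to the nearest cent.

$709.64

Assessed value = $321,000 × 0.66 = $211,860
Disabled-veteran exemption = min($60,000, 15% × $211,860) = min($60,000, $31,779) = $31,779 (percentage binds)
Taxable value = $211,860 − $96,000 − $31,779 = $84,081
Briarton Township: $84,081 × 0.0056 = $470.8536
Transit Authority: $84,081 × 0.00284 = $238.79004
Total = $709.64364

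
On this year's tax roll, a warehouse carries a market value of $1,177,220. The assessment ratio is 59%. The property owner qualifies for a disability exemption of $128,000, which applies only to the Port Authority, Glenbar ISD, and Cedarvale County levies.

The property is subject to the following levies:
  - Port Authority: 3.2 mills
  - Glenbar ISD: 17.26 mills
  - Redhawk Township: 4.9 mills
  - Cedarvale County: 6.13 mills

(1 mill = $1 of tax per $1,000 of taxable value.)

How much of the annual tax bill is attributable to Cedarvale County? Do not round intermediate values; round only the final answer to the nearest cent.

Assessed value = $1,177,220 × 0.59 = $694,559.8
Cedarvale County taxable value = $694,559.8 − $128,000 = $566,559.8
Cedarvale County levy = $566,559.8 × 0.00613 = $3,473.011574

$3,473.01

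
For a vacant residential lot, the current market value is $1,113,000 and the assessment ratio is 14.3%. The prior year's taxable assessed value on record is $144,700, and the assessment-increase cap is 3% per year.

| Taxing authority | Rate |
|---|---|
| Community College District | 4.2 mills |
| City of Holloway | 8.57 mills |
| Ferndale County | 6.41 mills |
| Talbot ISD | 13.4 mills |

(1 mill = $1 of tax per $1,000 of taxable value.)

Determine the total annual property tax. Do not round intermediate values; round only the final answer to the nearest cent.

Uncapped assessed value = $1,113,000 × 0.143 = $159,159
Cap limit = $144,700 × 1.03 = $149,041
Taxable assessed value = min($159,159, $149,041) = $149,041 (cap binds)
Community College District: $149,041 × 0.0042 = $625.9722
City of Holloway: $149,041 × 0.00857 = $1,277.28137
Ferndale County: $149,041 × 0.00641 = $955.35281
Talbot ISD: $149,041 × 0.0134 = $1,997.1494
Total = $4,855.75578

$4,855.76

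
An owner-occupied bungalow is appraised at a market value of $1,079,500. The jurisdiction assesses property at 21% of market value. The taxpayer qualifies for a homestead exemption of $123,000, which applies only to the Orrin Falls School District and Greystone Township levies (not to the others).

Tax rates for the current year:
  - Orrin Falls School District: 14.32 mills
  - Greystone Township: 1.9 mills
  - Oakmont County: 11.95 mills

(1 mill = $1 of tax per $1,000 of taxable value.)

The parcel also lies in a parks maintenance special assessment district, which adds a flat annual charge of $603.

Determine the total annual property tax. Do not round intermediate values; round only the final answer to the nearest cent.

$4,993.94

Assessed value = $1,079,500 × 0.21 = $226,695
Orrin Falls School District: ($226,695 − $123,000) × 0.01432 = $103,695 × 0.01432 = $1,484.9124
Greystone Township: ($226,695 − $123,000) × 0.0019 = $103,695 × 0.0019 = $197.0205
Oakmont County: $226,695 × 0.01195 = $2,709.00525
Levies subtotal = $4,390.93815
Total = $4,390.93815 + $603 = $4,993.93815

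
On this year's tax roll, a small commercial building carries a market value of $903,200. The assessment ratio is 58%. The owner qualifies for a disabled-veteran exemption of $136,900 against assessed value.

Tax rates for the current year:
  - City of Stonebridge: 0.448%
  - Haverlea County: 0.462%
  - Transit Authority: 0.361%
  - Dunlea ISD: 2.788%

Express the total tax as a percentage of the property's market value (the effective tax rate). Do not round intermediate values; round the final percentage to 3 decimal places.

Assessed value = $903,200 × 0.58 = $523,856
Taxable value = $523,856 − $136,900 = $386,956
City of Stonebridge: $386,956 × 0.00448 = $1,733.56288
Haverlea County: $386,956 × 0.00462 = $1,787.73672
Transit Authority: $386,956 × 0.00361 = $1,396.91116
Dunlea ISD: $386,956 × 0.02788 = $10,788.33328
Total tax = $15,706.54404
Effective rate = $15,706.54404 ÷ $903,200 = 1.739% of market value

1.739%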